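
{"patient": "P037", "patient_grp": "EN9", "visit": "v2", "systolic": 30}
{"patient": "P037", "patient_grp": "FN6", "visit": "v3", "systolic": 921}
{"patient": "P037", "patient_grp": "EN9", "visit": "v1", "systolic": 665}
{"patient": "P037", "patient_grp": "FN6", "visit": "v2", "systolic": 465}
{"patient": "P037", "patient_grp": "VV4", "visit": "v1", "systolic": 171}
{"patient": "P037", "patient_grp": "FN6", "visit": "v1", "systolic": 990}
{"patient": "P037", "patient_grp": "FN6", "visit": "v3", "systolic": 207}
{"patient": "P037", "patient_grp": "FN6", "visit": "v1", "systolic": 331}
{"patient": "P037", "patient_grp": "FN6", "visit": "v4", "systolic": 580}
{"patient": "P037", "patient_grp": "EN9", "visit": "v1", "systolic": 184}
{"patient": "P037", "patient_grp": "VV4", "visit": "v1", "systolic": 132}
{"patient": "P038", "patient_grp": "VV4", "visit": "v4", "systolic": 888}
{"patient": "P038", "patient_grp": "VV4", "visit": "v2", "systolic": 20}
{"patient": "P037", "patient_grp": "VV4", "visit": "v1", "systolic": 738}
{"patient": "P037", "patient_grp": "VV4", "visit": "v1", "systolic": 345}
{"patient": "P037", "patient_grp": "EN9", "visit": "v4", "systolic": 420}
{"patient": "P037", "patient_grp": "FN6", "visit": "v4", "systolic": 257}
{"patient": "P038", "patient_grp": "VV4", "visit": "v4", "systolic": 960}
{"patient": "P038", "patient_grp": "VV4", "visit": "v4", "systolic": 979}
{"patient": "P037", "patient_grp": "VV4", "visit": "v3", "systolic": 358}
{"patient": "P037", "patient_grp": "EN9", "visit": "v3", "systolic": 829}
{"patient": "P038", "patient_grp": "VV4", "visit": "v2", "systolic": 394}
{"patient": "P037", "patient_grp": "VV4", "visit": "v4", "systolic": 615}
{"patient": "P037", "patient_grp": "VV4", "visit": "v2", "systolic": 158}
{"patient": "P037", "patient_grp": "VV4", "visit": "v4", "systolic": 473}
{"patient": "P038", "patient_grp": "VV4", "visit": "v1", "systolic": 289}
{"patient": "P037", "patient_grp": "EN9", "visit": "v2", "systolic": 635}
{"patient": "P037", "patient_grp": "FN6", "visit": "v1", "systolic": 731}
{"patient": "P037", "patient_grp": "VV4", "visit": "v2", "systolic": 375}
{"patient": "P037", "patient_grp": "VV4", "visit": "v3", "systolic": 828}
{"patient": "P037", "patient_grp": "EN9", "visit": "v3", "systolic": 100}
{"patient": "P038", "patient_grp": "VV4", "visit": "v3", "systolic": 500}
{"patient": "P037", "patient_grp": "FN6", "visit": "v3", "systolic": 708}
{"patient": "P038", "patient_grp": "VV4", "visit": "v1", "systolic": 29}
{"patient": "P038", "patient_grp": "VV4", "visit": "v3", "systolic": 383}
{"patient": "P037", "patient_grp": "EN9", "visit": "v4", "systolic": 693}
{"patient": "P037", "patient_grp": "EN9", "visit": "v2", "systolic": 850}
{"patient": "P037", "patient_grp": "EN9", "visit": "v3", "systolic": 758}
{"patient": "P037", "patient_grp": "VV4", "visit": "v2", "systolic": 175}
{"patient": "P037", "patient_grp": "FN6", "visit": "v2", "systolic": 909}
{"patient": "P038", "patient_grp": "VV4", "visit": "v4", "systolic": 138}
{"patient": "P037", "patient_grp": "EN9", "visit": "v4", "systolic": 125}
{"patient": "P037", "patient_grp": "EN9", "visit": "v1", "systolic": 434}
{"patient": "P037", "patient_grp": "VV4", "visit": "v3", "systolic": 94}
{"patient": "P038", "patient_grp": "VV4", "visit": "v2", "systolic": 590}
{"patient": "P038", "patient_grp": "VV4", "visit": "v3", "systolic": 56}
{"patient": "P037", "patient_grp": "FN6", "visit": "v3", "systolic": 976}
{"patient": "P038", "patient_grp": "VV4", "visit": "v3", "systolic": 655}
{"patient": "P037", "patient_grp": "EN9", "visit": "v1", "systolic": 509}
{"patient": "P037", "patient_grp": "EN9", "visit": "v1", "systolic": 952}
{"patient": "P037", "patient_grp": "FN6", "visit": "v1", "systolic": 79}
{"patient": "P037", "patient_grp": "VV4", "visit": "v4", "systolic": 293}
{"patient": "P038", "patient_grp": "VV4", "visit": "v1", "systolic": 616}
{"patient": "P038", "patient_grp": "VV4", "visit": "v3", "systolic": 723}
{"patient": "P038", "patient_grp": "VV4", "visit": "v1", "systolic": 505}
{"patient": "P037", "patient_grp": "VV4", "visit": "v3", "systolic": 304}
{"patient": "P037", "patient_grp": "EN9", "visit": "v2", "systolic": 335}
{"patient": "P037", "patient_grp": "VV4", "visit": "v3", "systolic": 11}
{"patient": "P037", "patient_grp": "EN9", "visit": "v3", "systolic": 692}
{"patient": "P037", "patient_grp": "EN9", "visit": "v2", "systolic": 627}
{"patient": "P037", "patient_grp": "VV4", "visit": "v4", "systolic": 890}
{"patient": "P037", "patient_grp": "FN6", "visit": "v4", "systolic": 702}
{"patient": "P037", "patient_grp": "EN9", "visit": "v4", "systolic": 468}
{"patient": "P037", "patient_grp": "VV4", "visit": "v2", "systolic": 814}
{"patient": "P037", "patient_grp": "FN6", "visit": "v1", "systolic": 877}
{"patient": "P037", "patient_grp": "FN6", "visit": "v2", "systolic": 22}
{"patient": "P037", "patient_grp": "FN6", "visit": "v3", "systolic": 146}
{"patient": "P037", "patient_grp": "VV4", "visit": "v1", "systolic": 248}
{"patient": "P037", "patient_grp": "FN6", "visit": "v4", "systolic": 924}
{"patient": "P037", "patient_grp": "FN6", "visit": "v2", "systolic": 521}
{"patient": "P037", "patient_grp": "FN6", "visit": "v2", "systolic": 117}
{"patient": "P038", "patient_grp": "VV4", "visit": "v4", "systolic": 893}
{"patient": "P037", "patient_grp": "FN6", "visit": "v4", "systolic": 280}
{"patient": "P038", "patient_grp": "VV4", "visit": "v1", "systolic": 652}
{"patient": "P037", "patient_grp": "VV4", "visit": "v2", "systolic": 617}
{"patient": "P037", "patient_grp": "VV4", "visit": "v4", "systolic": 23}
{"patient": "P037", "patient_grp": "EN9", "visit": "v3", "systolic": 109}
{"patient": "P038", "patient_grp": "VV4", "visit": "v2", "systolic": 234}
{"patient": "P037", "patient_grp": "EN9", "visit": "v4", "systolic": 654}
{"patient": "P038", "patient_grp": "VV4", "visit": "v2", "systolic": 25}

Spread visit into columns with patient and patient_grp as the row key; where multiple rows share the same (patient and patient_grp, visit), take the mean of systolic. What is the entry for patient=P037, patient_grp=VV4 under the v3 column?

319

Rows with patient=P037, patient_grp=VV4 and visit=v3: systolic values are 358, 828, 94, 304, 11.
(358 + 828 + 94 + 304 + 11) / 5 = 319.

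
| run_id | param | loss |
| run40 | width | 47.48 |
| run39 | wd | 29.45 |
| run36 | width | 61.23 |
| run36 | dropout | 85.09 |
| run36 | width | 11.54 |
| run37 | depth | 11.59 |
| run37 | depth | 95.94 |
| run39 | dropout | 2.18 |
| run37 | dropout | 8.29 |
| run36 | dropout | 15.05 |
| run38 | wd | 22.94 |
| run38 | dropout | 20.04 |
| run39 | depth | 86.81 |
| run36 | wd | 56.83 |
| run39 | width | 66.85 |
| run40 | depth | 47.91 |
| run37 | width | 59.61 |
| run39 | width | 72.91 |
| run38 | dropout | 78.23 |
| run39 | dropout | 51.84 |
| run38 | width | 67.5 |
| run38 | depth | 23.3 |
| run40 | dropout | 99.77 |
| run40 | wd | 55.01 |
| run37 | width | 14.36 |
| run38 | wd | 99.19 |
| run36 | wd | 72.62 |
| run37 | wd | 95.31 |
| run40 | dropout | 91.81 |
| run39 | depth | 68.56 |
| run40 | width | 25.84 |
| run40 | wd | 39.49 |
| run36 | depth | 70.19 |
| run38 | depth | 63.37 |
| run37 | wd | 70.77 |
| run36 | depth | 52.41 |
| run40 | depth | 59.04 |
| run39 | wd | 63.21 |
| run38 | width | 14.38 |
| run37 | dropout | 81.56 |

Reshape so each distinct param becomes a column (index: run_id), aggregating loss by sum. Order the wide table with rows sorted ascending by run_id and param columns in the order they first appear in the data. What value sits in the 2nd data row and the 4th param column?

With rows sorted ascending by run_id, row 2 is run_id=run37. param columns in first-appearance order: width, wd, dropout, depth; column 4 is depth.
Long rows with run_id=run37, param=depth: 11.59 + 95.94 = 107.53.

107.53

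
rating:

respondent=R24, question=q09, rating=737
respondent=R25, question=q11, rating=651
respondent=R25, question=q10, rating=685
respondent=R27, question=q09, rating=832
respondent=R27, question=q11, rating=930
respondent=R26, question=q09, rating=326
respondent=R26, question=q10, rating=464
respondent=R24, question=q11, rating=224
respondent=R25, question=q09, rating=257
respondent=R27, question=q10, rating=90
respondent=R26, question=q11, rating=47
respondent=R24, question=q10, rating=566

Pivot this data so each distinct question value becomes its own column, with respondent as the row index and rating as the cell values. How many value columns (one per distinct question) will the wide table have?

3 distinct question values: q09, q10, q11.

3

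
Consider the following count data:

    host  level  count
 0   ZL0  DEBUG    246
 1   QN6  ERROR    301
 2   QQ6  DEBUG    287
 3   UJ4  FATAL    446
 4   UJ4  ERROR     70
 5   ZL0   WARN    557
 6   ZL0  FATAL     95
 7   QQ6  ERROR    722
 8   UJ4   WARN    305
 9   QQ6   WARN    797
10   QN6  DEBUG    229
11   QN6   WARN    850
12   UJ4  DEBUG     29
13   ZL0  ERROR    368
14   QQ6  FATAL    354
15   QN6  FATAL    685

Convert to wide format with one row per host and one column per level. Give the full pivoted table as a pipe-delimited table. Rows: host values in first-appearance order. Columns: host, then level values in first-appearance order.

| host | DEBUG | ERROR | FATAL | WARN |
| ZL0 | 246 | 368 | 95 | 557 |
| QN6 | 229 | 301 | 685 | 850 |
| QQ6 | 287 | 722 | 354 | 797 |
| UJ4 | 29 | 70 | 446 | 305 |

Columns: host plus the 4 distinct level values (DEBUG, ERROR, FATAL, WARN).
For example, row ZL0 column DEBUG takes count=246 from the long row (ZL0, DEBUG).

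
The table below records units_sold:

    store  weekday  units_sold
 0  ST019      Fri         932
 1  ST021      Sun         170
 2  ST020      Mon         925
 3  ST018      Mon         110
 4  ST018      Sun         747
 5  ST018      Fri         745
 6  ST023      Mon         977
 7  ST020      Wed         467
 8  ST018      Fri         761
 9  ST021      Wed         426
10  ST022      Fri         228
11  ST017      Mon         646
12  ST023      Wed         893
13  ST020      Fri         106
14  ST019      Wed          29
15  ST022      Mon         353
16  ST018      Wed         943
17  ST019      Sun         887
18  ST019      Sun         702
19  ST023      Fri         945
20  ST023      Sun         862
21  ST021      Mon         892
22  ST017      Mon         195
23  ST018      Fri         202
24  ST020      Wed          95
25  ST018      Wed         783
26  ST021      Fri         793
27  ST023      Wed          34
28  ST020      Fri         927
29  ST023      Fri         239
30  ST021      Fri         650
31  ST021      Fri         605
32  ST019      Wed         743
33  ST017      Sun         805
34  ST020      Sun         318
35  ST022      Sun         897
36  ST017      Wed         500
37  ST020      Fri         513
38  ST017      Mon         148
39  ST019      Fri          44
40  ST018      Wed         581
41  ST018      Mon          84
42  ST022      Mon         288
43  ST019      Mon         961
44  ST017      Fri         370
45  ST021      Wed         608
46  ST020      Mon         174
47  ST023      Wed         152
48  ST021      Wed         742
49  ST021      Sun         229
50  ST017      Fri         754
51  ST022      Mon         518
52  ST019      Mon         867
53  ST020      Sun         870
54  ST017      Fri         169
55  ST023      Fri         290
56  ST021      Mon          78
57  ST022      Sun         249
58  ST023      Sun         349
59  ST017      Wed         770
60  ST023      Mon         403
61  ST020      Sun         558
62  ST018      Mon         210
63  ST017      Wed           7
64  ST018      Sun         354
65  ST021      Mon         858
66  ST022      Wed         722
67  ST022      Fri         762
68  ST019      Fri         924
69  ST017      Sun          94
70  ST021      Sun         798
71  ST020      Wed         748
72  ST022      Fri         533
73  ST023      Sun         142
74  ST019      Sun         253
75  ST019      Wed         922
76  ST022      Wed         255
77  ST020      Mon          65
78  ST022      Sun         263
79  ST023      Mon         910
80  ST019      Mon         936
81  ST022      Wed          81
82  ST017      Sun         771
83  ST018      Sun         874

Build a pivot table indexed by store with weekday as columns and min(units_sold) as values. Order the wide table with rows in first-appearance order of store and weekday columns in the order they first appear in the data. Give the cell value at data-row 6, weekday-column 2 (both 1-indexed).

With rows in first-appearance order of store, row 6 is store=ST022. weekday columns in first-appearance order: Fri, Sun, Mon, Wed; column 2 is Sun.
Long rows with store=ST022, weekday=Sun: min(897, 249, 263) = 249.

249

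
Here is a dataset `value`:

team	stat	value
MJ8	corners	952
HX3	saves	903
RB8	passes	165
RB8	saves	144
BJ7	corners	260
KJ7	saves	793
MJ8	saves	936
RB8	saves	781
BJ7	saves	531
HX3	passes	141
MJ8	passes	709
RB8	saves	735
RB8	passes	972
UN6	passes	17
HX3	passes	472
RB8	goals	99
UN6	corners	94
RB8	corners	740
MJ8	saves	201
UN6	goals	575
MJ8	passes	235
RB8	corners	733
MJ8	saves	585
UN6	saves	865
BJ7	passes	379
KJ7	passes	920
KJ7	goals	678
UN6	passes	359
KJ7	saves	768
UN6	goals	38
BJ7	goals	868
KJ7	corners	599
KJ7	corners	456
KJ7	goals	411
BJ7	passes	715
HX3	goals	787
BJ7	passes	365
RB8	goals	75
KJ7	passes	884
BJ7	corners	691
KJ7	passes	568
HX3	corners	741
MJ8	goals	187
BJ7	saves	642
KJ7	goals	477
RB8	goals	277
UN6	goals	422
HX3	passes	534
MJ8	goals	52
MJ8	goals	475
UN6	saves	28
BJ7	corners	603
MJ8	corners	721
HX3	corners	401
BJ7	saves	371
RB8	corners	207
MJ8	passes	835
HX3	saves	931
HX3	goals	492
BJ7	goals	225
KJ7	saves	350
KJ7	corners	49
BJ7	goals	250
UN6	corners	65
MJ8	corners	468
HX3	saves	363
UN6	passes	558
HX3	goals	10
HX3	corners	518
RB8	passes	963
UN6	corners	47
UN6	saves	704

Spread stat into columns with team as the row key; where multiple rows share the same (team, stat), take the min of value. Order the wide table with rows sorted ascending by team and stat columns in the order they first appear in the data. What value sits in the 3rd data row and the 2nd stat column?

With rows sorted ascending by team, row 3 is team=KJ7. stat columns in first-appearance order: corners, saves, passes, goals; column 2 is saves.
Long rows with team=KJ7, stat=saves: min(793, 768, 350) = 350.

350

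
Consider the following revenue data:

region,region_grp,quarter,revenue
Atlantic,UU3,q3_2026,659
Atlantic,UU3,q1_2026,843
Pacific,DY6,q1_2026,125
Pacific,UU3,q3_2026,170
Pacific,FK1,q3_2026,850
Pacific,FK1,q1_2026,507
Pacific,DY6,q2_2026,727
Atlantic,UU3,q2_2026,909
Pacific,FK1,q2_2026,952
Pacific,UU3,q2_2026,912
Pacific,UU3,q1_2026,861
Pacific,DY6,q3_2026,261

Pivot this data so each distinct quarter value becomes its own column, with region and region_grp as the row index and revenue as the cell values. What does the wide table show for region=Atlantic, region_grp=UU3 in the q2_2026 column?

Wide layout: rows indexed by region and region_grp, columns are the 3 distinct quarter values (q3_2026, q1_2026, q2_2026).
Cell (region=Atlantic, region_grp=UU3, quarter=q2_2026) draws from the long row where region=Atlantic, region_grp=UU3 and quarter=q2_2026, which has revenue=909.

909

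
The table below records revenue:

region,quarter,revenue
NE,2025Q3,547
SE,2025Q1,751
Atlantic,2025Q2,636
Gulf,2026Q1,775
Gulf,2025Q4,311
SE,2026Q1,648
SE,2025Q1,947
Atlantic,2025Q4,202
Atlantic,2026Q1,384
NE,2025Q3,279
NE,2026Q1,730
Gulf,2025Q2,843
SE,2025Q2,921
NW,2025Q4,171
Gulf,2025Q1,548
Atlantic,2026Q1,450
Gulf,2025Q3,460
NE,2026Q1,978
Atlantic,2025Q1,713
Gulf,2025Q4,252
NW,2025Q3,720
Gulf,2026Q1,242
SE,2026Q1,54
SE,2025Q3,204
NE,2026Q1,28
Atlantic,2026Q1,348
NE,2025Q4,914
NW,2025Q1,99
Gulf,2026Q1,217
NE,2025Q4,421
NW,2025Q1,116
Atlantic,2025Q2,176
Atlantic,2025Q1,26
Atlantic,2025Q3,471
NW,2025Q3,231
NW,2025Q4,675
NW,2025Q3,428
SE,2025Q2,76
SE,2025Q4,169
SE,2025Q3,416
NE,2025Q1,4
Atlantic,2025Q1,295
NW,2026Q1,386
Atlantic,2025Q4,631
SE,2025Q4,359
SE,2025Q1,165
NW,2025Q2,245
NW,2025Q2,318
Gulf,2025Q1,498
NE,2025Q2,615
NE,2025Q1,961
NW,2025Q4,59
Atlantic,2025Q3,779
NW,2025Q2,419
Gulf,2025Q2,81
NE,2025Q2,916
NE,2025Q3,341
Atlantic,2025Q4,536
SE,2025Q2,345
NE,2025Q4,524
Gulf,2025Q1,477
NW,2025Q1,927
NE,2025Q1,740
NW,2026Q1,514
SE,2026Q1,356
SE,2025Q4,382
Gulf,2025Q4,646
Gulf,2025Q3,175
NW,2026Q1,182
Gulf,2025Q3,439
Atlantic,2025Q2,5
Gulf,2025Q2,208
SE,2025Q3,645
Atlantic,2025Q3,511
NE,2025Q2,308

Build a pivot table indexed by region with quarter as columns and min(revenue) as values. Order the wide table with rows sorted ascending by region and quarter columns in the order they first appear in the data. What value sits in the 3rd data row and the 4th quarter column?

With rows sorted ascending by region, row 3 is region=NE. quarter columns in first-appearance order: 2025Q3, 2025Q1, 2025Q2, 2026Q1, 2025Q4; column 4 is 2026Q1.
Long rows with region=NE, quarter=2026Q1: min(730, 978, 28) = 28.

28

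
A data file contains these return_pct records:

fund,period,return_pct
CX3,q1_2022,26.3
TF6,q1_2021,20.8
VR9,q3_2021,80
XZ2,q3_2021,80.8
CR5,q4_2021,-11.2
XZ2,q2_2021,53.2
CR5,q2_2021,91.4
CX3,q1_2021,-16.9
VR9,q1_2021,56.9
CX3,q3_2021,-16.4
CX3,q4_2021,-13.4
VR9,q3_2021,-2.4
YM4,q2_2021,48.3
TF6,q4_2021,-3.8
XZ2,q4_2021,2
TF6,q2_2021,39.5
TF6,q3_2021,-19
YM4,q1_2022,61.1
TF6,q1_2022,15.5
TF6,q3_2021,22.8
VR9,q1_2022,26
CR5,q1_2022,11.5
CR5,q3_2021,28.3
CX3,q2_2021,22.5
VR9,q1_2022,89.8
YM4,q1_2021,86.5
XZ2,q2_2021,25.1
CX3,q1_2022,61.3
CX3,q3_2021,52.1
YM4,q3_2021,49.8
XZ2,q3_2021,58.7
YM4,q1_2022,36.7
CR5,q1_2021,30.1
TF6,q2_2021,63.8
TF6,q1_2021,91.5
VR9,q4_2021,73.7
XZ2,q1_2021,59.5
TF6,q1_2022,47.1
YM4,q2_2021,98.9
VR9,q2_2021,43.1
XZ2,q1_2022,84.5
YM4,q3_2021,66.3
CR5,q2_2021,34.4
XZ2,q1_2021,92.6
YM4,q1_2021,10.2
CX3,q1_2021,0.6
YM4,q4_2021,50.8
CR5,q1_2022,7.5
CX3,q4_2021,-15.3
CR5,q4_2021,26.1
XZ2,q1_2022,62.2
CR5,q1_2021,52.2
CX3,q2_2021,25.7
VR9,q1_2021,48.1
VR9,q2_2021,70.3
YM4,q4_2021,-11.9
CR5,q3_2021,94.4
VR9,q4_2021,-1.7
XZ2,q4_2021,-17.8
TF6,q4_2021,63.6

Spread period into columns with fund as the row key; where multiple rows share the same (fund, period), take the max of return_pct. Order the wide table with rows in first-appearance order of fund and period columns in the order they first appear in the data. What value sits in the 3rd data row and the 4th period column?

With rows in first-appearance order of fund, row 3 is fund=VR9. period columns in first-appearance order: q1_2022, q1_2021, q3_2021, q4_2021, q2_2021; column 4 is q4_2021.
Long rows with fund=VR9, period=q4_2021: max(73.7, -1.7) = 73.7.

73.7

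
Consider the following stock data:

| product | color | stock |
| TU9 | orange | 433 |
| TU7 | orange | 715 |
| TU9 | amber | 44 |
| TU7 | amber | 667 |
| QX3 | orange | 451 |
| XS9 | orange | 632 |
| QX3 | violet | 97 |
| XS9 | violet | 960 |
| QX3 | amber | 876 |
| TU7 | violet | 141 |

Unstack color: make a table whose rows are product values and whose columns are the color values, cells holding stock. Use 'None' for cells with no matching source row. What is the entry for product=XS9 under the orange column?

632

The long row with product=XS9, color=orange has stock=632.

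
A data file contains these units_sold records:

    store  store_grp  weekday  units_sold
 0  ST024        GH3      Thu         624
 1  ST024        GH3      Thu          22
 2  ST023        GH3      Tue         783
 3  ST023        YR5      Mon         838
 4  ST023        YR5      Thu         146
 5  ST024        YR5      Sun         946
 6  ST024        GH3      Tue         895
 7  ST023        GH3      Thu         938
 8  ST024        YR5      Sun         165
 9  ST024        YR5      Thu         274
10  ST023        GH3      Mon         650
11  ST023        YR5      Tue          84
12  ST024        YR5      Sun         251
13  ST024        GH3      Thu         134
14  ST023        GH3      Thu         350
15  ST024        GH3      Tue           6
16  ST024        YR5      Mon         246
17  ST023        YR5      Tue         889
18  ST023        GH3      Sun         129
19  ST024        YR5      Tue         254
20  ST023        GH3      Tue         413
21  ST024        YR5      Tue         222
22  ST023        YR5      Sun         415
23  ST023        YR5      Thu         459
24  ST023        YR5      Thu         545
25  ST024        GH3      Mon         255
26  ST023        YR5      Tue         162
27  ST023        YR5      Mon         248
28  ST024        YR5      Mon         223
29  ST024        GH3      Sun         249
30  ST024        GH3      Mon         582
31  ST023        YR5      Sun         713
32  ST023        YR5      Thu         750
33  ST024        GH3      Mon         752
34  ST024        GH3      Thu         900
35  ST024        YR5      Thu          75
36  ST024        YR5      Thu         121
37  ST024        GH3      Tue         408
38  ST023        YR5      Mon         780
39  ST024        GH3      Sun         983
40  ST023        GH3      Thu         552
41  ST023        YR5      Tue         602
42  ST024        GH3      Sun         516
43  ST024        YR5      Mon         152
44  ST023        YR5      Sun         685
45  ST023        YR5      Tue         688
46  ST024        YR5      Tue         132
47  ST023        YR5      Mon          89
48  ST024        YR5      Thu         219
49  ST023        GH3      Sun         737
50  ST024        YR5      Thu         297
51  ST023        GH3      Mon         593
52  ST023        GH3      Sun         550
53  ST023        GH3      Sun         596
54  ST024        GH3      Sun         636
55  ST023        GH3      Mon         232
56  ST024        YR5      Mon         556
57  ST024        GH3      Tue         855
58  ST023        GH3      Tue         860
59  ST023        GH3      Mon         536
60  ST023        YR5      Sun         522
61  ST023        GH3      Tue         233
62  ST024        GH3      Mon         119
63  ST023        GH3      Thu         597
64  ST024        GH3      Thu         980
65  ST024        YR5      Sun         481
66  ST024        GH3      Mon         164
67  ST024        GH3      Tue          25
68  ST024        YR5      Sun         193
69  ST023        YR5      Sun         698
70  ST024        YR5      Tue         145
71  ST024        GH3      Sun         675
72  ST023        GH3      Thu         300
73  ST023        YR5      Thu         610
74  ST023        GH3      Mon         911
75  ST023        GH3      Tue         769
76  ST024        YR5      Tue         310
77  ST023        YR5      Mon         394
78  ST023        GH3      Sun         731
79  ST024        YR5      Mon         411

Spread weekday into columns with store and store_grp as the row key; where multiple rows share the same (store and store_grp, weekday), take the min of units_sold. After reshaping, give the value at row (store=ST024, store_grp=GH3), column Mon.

Rows with store=ST024, store_grp=GH3 and weekday=Mon: units_sold values are 255, 582, 752, 119, 164.
min(255, 582, 752, 119, 164) = 119.

119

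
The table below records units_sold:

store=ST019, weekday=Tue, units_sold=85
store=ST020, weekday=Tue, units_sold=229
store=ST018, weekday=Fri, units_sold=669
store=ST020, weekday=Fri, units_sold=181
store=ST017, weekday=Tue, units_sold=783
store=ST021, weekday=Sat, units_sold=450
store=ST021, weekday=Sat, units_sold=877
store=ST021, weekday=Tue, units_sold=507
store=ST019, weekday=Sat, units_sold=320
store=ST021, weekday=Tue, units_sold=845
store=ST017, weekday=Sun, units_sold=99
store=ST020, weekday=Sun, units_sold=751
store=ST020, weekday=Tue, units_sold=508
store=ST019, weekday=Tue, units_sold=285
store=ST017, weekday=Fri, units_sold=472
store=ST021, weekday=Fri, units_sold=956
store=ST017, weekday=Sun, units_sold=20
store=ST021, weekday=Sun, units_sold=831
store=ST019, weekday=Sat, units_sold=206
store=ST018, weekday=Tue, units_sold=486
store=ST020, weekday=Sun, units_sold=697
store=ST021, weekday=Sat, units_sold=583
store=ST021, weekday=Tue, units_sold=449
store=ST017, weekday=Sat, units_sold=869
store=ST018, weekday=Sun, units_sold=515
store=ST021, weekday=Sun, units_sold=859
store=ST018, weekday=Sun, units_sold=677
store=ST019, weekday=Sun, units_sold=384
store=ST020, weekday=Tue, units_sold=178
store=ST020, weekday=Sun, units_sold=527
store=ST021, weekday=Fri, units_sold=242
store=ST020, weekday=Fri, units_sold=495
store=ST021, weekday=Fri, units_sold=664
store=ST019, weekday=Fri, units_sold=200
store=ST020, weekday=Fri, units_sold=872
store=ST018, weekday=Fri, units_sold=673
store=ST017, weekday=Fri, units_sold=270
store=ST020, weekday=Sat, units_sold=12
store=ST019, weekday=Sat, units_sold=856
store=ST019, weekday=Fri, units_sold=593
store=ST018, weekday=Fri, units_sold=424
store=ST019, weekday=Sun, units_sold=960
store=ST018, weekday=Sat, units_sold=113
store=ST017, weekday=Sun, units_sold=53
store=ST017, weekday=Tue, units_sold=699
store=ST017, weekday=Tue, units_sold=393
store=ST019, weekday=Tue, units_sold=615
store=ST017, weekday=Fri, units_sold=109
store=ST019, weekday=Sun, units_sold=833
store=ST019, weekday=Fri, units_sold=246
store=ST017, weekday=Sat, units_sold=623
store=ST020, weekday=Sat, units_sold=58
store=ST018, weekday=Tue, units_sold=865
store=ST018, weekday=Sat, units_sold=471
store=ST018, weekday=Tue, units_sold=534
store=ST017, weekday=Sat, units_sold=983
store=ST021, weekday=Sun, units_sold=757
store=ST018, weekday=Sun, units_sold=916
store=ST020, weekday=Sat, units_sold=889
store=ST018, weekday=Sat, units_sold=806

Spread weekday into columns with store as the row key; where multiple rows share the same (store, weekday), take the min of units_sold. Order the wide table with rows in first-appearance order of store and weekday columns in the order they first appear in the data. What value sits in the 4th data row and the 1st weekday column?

393

With rows in first-appearance order of store, row 4 is store=ST017. weekday columns in first-appearance order: Tue, Fri, Sat, Sun; column 1 is Tue.
Long rows with store=ST017, weekday=Tue: min(783, 699, 393) = 393.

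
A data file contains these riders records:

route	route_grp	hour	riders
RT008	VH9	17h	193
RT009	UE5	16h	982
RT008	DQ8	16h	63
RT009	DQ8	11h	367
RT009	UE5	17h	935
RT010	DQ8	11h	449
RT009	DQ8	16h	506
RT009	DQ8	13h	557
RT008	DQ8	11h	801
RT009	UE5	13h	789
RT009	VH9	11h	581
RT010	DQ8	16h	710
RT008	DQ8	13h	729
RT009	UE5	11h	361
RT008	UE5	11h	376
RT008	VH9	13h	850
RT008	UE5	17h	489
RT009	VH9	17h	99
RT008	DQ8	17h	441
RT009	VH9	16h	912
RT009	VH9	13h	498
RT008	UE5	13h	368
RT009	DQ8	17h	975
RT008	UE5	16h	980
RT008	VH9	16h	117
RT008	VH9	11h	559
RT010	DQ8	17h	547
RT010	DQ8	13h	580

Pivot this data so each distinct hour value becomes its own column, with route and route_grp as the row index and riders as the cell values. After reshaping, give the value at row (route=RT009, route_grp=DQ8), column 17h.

975

Wide layout: rows indexed by route and route_grp, columns are the 4 distinct hour values (17h, 16h, 11h, 13h).
Cell (route=RT009, route_grp=DQ8, hour=17h) draws from the long row where route=RT009, route_grp=DQ8 and hour=17h, which has riders=975.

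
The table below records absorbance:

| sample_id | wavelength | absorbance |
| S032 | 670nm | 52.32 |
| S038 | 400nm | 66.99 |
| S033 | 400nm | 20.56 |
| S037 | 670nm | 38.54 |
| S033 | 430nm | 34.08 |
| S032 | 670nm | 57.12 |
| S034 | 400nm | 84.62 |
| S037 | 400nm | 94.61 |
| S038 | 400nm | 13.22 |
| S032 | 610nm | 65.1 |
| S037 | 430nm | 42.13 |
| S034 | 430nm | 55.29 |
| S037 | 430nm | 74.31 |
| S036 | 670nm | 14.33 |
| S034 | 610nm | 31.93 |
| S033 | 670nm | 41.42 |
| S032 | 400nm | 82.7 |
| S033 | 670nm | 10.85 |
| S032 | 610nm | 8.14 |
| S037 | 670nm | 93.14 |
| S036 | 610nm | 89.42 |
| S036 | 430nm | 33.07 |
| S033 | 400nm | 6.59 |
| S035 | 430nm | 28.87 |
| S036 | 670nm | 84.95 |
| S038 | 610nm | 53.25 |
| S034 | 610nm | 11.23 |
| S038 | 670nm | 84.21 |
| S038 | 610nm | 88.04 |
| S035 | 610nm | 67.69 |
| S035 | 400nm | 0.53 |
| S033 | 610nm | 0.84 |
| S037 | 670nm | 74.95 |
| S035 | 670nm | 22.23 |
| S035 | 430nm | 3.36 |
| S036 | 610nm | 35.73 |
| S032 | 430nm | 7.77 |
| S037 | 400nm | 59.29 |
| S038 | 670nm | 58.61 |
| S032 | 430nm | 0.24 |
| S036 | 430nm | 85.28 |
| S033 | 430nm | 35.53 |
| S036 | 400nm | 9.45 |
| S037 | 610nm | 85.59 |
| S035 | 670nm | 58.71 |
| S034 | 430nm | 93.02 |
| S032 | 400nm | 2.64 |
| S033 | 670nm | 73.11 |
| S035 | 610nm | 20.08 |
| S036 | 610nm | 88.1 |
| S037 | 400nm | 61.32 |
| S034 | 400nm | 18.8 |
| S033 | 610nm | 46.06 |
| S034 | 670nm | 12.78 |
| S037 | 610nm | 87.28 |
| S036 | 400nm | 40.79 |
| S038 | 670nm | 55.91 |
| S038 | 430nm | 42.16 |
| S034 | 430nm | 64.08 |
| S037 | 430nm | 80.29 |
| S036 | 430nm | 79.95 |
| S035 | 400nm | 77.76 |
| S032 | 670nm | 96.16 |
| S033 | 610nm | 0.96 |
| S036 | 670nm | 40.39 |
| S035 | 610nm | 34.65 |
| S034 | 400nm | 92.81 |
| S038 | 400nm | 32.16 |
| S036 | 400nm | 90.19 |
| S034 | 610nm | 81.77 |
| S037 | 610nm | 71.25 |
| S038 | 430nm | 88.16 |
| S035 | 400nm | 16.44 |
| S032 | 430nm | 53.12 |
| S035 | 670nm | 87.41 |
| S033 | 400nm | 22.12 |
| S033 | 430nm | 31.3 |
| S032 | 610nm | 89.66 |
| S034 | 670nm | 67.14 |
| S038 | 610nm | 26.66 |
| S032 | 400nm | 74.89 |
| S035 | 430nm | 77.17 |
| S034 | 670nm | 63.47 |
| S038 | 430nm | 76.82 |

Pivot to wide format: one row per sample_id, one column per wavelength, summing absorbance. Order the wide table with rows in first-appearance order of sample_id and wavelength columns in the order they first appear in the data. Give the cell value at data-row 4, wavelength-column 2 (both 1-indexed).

With rows in first-appearance order of sample_id, row 4 is sample_id=S037. wavelength columns in first-appearance order: 670nm, 400nm, 430nm, 610nm; column 2 is 400nm.
Long rows with sample_id=S037, wavelength=400nm: 94.61 + 59.29 + 61.32 = 215.22.

215.22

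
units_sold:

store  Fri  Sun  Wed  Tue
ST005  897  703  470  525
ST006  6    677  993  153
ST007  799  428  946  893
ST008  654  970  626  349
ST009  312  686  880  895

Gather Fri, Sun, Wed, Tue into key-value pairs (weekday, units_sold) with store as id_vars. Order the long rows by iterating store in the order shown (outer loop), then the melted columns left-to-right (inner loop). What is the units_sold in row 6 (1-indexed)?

20 rows total (5 × 4). Row 6: index ⌊(6-1)/4⌋ = 1 into store → ST006; (6-1) mod 4 = 1 into the melted columns → Sun.
So row 6 is (ST006, Sun, 677); units_sold = 677.

677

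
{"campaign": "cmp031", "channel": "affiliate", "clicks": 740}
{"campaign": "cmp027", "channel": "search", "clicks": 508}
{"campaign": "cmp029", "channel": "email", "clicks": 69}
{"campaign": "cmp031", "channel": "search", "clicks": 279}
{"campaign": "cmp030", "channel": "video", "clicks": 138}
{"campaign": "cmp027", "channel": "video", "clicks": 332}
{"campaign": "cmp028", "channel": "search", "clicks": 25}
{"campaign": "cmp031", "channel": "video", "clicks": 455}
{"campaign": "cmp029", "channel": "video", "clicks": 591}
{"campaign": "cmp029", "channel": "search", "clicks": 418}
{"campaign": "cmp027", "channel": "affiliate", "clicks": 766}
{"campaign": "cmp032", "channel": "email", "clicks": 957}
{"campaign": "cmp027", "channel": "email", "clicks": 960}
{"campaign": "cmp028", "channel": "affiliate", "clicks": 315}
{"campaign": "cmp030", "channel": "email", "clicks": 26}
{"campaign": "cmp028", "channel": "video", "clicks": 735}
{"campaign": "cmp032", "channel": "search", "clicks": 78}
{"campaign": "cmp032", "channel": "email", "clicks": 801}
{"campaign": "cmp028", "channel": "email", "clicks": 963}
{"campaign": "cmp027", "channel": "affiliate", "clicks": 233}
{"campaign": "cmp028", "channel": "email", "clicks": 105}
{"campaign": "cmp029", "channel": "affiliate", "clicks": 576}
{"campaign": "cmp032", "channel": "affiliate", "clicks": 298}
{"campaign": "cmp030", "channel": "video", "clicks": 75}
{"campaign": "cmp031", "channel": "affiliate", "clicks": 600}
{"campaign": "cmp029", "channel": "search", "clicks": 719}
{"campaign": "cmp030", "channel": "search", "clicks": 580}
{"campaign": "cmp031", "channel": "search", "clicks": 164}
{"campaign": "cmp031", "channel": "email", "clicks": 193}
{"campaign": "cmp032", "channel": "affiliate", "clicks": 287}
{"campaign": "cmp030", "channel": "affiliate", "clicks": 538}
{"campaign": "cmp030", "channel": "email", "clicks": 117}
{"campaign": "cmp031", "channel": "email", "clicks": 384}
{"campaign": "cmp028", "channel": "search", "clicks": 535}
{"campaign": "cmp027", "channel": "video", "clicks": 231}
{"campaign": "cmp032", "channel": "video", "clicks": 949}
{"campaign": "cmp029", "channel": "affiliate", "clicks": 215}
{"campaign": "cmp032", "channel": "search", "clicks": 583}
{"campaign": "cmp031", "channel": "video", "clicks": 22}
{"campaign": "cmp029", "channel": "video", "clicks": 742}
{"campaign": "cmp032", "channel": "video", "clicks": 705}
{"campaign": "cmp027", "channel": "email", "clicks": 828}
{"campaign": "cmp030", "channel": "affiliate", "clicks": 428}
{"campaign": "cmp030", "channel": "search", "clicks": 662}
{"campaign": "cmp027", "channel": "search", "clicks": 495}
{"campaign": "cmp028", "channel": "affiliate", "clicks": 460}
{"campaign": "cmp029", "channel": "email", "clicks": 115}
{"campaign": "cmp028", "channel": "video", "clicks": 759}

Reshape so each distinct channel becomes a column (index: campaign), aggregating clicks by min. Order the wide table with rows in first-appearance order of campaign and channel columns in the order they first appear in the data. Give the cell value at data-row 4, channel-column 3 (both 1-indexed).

With rows in first-appearance order of campaign, row 4 is campaign=cmp030. channel columns in first-appearance order: affiliate, search, email, video; column 3 is email.
Long rows with campaign=cmp030, channel=email: min(26, 117) = 26.

26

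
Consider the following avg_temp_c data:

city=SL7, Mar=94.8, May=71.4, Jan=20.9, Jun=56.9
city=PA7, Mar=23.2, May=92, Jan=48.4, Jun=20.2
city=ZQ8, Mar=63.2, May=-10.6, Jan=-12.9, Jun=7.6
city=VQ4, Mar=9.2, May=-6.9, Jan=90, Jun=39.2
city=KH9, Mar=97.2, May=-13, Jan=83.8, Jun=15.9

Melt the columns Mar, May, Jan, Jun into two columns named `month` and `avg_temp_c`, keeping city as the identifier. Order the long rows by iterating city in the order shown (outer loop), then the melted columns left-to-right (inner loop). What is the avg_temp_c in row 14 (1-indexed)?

-6.9

20 rows total (5 × 4). Row 14: index ⌊(14-1)/4⌋ = 3 into city → VQ4; (14-1) mod 4 = 1 into the melted columns → May.
So row 14 is (VQ4, May, -6.9); avg_temp_c = -6.9.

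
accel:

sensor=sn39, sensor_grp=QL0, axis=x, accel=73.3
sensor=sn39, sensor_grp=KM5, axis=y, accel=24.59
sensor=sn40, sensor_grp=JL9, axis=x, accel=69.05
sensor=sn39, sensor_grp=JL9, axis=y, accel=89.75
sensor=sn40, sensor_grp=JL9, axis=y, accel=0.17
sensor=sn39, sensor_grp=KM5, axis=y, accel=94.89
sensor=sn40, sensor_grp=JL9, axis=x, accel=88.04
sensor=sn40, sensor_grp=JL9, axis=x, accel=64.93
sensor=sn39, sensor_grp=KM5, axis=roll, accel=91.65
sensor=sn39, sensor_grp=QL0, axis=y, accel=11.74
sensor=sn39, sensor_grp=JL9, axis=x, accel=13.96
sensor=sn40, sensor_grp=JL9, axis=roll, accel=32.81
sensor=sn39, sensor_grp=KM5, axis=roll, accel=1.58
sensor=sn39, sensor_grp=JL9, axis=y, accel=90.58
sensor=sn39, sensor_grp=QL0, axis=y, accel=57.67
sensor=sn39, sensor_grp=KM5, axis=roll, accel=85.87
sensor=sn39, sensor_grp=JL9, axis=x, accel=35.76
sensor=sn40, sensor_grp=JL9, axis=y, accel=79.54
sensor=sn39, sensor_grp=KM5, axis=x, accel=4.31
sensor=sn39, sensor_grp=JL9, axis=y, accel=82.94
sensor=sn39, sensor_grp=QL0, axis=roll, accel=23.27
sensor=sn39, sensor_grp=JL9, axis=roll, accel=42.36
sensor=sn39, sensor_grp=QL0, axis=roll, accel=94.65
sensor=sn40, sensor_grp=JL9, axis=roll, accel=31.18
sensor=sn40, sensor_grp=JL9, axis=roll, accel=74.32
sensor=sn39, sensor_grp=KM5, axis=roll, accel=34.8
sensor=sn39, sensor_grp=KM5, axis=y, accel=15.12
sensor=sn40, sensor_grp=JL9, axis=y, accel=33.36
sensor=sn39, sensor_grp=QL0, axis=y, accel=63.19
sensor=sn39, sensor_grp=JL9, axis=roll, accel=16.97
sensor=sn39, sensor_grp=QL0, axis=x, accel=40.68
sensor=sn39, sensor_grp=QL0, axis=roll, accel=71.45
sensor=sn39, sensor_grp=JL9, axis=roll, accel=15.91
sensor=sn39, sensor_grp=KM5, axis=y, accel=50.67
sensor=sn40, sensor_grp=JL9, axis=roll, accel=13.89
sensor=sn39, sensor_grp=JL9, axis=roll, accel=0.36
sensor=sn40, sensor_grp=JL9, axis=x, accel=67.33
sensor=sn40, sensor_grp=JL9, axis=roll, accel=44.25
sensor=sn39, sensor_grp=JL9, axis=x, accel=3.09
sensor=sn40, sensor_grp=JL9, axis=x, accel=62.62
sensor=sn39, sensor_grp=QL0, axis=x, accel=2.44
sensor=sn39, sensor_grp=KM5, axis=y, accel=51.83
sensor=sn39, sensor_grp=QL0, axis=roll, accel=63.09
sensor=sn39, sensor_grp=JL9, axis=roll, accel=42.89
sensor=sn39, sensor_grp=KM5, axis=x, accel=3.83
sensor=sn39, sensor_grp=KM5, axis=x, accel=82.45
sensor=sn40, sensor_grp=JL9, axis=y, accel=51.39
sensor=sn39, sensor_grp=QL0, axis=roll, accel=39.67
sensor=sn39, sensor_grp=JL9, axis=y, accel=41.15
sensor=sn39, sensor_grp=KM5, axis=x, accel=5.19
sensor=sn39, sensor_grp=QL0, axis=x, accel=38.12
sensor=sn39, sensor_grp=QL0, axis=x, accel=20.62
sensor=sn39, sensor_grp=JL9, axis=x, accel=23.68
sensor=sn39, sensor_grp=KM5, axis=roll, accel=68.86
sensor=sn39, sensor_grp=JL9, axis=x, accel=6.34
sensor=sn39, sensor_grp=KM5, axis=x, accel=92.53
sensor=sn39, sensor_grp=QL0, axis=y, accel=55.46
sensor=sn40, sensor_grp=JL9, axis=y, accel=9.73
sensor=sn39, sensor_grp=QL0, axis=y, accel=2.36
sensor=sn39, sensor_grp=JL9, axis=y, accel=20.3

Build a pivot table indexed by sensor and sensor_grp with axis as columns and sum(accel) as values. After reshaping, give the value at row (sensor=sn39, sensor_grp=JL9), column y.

324.72

Rows with sensor=sn39, sensor_grp=JL9 and axis=y: accel values are 89.75, 90.58, 82.94, 41.15, 20.3.
89.75 + 90.58 + 82.94 + 41.15 + 20.3 = 324.72.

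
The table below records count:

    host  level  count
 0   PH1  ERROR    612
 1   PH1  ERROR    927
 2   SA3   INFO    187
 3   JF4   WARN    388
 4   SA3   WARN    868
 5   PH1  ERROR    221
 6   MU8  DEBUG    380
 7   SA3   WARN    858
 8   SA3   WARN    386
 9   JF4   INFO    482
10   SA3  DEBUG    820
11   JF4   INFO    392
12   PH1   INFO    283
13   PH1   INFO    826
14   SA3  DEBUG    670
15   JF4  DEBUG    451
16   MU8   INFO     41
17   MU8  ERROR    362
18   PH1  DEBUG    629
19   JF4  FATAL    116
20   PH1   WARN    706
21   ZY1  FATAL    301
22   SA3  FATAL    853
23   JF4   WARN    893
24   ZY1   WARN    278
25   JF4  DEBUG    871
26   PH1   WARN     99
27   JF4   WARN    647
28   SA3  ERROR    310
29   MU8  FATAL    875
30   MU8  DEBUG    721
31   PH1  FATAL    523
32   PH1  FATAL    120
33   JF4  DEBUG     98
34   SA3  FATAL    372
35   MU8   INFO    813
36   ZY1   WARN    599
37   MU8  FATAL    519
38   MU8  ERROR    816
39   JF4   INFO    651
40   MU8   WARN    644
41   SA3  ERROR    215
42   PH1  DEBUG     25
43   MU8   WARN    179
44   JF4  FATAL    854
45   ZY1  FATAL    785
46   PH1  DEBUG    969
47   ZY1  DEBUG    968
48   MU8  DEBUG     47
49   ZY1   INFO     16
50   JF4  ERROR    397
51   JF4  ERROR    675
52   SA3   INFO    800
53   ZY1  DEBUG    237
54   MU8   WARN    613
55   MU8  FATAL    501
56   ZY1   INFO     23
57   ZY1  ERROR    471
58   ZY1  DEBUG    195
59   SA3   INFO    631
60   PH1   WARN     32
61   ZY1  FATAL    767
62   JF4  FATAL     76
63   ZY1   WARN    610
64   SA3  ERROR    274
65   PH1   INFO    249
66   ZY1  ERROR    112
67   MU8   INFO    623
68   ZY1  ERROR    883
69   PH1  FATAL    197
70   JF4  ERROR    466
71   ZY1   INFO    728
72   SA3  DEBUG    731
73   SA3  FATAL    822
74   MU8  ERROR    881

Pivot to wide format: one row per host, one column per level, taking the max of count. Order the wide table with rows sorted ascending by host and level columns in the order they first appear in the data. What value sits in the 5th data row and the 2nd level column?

With rows sorted ascending by host, row 5 is host=ZY1. level columns in first-appearance order: ERROR, INFO, WARN, DEBUG, FATAL; column 2 is INFO.
Long rows with host=ZY1, level=INFO: max(16, 23, 728) = 728.

728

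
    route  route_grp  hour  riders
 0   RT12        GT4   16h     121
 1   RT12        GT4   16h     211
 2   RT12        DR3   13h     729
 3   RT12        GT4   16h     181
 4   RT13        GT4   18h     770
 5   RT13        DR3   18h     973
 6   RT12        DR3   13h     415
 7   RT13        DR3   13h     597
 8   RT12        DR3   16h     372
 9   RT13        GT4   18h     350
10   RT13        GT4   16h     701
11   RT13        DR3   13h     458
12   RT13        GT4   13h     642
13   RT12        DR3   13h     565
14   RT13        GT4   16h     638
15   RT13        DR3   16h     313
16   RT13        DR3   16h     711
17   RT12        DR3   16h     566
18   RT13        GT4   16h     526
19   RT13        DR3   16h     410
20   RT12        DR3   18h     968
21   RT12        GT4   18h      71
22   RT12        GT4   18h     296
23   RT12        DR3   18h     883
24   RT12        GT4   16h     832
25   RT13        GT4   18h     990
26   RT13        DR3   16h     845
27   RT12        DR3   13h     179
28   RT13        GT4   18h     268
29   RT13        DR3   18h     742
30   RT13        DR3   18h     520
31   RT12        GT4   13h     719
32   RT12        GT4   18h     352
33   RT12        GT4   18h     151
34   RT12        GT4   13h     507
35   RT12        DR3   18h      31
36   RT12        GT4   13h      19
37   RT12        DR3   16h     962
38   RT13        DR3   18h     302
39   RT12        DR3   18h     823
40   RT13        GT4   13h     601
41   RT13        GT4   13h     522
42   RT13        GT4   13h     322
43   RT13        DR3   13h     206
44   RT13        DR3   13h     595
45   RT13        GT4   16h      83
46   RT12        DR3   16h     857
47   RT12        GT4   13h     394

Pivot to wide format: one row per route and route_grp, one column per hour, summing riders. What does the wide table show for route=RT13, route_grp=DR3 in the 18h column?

2537

Rows with route=RT13, route_grp=DR3 and hour=18h: riders values are 973, 742, 520, 302.
973 + 742 + 520 + 302 = 2537.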